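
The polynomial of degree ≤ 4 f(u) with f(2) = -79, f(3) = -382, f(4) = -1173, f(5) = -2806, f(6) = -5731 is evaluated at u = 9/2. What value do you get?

L_0(9/2) = (3/2)·(1/2)·(-1/2)·(-3/2)/[(-1)·(-2)·(-3)·(-4)] = 3/128
L_1(9/2) = (5/2)·(1/2)·(-1/2)·(-3/2)/[(1)·(-1)·(-2)·(-3)] = -5/32
L_2(9/2) = (5/2)·(3/2)·(-1/2)·(-3/2)/[(2)·(1)·(-1)·(-2)] = 45/64
L_3(9/2) = (5/2)·(3/2)·(1/2)·(-3/2)/[(3)·(2)·(1)·(-1)] = 15/32
L_4(9/2) = (5/2)·(3/2)·(1/2)·(-1/2)/[(4)·(3)·(2)·(1)] = -5/128
Sum: (-79)·(3/128) + (-382)·(-5/32) + (-1173)·(45/64) + (-2806)·(15/32) + (-5731)·(-5/128) = -14867/8

-14867/8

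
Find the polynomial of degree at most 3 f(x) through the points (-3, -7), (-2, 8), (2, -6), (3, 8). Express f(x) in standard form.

Build the Lagrange basis polynomials:
L_0(x) = (x + 2)(x - 2)(x - 3) / [-30] = -(1/30)x^3 + (1/10)x^2 + (2/15)x - 2/5
L_1(x) = (x + 3)(x - 2)(x - 3) / [20] = (1/20)x^3 - (1/10)x^2 - (9/20)x + 9/10
L_2(x) = (x + 3)(x + 2)(x - 3) / [-20] = -(1/20)x^3 - (1/10)x^2 + (9/20)x + 9/10
L_3(x) = (x + 3)(x + 2)(x - 2) / [30] = (1/30)x^3 + (1/10)x^2 - (2/15)x - 2/5
f(x) = (-7)·L_0 + 8·L_1 + (-6)·L_2 + 8·L_3
  (-7)·L_0(x) = (7/30)x^3 - (7/10)x^2 - (14/15)x + 14/5
  8·L_1(x) = (2/5)x^3 - (4/5)x^2 - (18/5)x + 36/5
  (-6)·L_2(x) = (3/10)x^3 + (3/5)x^2 - (27/10)x - 27/5
  8·L_3(x) = (4/15)x^3 + (4/5)x^2 - (16/15)x - 16/5
Adding term by term: (6/5)x^3 - (1/10)x^2 - (83/10)x + 7/5

f(x) = (6/5)x^3 - (1/10)x^2 - (83/10)x + 7/5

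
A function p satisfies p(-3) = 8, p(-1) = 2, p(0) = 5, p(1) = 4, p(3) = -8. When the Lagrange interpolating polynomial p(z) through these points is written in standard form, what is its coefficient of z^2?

Build the Lagrange basis polynomials:
L_0(z) = (z + 1)z(z - 1)(z - 3) / [144] = (1/144)z^4 - (1/48)z^3 - (1/144)z^2 + (1/48)z
L_1(z) = (z + 3)z(z - 1)(z - 3) / [-16] = -(1/16)z^4 + (1/16)z^3 + (9/16)z^2 - (9/16)z
L_2(z) = (z + 3)(z + 1)(z - 1)(z - 3) / [9] = (1/9)z^4 - (10/9)z^2 + 1
L_3(z) = (z + 3)(z + 1)z(z - 3) / [-16] = -(1/16)z^4 - (1/16)z^3 + (9/16)z^2 + (9/16)z
L_4(z) = (z + 3)(z + 1)z(z - 1) / [144] = (1/144)z^4 + (1/48)z^3 - (1/144)z^2 - (1/48)z
p(z) = 8·L_0 + 2·L_1 + 5·L_2 + 4·L_3 + (-8)·L_4
Only the coefficient of z^2 is needed; take it from each L_i and combine:
8·(-1/144) + 2·(9/16) + 5·(-10/9) + 4·(9/16) + (-8)·(-1/144) = -157/72

-157/72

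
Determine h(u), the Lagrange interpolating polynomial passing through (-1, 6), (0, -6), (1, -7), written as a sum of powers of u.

Build the Lagrange basis polynomials:
L_0(u) = u(u - 1) / [2] = (1/2)u^2 - (1/2)u
L_1(u) = (u + 1)(u - 1) / [-1] = -u^2 + 1
L_2(u) = (u + 1)u / [2] = (1/2)u^2 + (1/2)u
h(u) = 6·L_0 + (-6)·L_1 + (-7)·L_2
  6·L_0(u) = 3u^2 - 3u
  (-6)·L_1(u) = 6u^2 - 6
  (-7)·L_2(u) = -(7/2)u^2 - (7/2)u
Adding term by term: (11/2)u^2 - (13/2)u - 6

h(u) = (11/2)u^2 - (13/2)u - 6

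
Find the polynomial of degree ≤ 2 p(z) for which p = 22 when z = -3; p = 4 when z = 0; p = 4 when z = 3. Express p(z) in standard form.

Build the Lagrange basis polynomials:
L_0(z) = z(z - 3) / [18] = (1/18)z^2 - (1/6)z
L_1(z) = (z + 3)(z - 3) / [-9] = -(1/9)z^2 + 1
L_2(z) = (z + 3)z / [18] = (1/18)z^2 + (1/6)z
p(z) = 22·L_0 + 4·L_1 + 4·L_2
  22·L_0(z) = (11/9)z^2 - (11/3)z
  4·L_1(z) = -(4/9)z^2 + 4
  4·L_2(z) = (2/9)z^2 + (2/3)z
Adding term by term: z^2 - 3z + 4

p(z) = z^2 - 3z + 4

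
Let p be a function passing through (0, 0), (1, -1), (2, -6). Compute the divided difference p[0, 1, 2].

-2

p[0,1] = (-1 - 0) / (1 - 0) = -1
p[1,2] = (-6 - (-1)) / (2 - 1) = -5
p[0,1,2] = (-5 - (-1)) / (2 - 0) = -2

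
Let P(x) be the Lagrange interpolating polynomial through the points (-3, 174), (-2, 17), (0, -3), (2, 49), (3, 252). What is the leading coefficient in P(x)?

3

The leading coefficient equals the top divided difference P[-3,-2,0,2,3].
P[-3,-2] = (17 - 174) / (-2 - (-3)) = -157
P[-2,0] = (-3 - 17) / (0 - (-2)) = -10
P[0,2] = (49 - (-3)) / (2 - 0) = 26
P[2,3] = (252 - 49) / (3 - 2) = 203
P[-3,-2,0] = (-10 - (-157)) / (0 - (-3)) = 49
P[-2,0,2] = (26 - (-10)) / (2 - (-2)) = 9
P[0,2,3] = (203 - 26) / (3 - 0) = 59
P[-3,-2,0,2] = (9 - 49) / (2 - (-3)) = -8
P[-2,0,2,3] = (59 - 9) / (3 - (-2)) = 10
P[-3,-2,0,2,3] = (10 - (-8)) / (3 - (-3)) = 3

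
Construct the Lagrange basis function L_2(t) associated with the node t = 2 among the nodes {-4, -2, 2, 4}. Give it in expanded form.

L_2(t) = -(1/48)t^3 - (1/24)t^2 + (1/3)t + 2/3

L_2(t) = (t + 4)(t + 2)(t - 4) / [(6)·(4)·(-2)]
       = (t^3 + 2t^2 - 16t - 32) / (-48)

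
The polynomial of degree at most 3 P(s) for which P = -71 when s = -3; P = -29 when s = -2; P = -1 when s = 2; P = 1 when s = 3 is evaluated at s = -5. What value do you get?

-239

L_0(-5) = (-3)·(-7)·(-8)/[(-1)·(-5)·(-6)] = 28/5
L_1(-5) = (-2)·(-7)·(-8)/[(1)·(-4)·(-5)] = -28/5
L_2(-5) = (-2)·(-3)·(-8)/[(5)·(4)·(-1)] = 12/5
L_3(-5) = (-2)·(-3)·(-7)/[(6)·(5)·(1)] = -7/5
Sum: (-71)·(28/5) + (-29)·(-28/5) + (-1)·(12/5) + 1·(-7/5) = -239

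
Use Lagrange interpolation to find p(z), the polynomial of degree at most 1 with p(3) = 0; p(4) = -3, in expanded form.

p(z) = -3z + 9

Build the Lagrange basis polynomials:
L_0(z) = (z - 4) / [-1] = -z + 4
L_1(z) = (z - 3) / [1] = z - 3
p(z) = 0·L_0 + (-3)·L_1
  0·L_0(z) = 0
  (-3)·L_1(z) = -3z + 9
Adding term by term: -3z + 9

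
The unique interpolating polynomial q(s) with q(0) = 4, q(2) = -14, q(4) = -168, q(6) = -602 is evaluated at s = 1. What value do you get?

L_0(1) = (-1)·(-3)·(-5)/[(-2)·(-4)·(-6)] = 5/16
L_1(1) = (1)·(-3)·(-5)/[(2)·(-2)·(-4)] = 15/16
L_2(1) = (1)·(-1)·(-5)/[(4)·(2)·(-2)] = -5/16
L_3(1) = (1)·(-1)·(-3)/[(6)·(4)·(2)] = 1/16
Sum: 4·(5/16) + (-14)·(15/16) + (-168)·(-5/16) + (-602)·(1/16) = 3

3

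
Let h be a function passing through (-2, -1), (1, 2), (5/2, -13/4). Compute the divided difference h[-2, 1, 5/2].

h[-2,1] = (2 - (-1)) / (1 - (-2)) = 1
h[1,5/2] = (-13/4 - 2) / (5/2 - 1) = -7/2
h[-2,1,5/2] = (-7/2 - 1) / (5/2 - (-2)) = -1

-1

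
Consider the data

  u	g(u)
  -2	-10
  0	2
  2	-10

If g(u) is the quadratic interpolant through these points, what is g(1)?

-1

Evaluate each Lagrange basis at u = 1:
L_0(1) = (1)·(-1)/[(-2)·(-4)] = -1/8
L_1(1) = (3)·(-1)/[(2)·(-2)] = 3/4
L_2(1) = (3)·(1)/[(4)·(2)] = 3/8
Sum: (-10)·(-1/8) + 2·(3/4) + (-10)·(3/8) = -1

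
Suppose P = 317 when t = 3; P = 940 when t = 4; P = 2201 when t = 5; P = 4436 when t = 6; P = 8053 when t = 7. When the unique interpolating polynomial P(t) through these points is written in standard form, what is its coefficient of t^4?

3

The leading coefficient equals the top divided difference P[3,4,5,6,7].
P[3,4] = (940 - 317) / (4 - 3) = 623
P[4,5] = (2201 - 940) / (5 - 4) = 1261
P[5,6] = (4436 - 2201) / (6 - 5) = 2235
P[6,7] = (8053 - 4436) / (7 - 6) = 3617
P[3,4,5] = (1261 - 623) / (5 - 3) = 319
P[4,5,6] = (2235 - 1261) / (6 - 4) = 487
P[5,6,7] = (3617 - 2235) / (7 - 5) = 691
P[3,4,5,6] = (487 - 319) / (6 - 3) = 56
P[4,5,6,7] = (691 - 487) / (7 - 4) = 68
P[3,4,5,6,7] = (68 - 56) / (7 - 3) = 3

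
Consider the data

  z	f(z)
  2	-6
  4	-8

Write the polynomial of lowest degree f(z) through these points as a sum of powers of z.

Build the Lagrange basis polynomials:
L_0(z) = (z - 4) / [-2] = -(1/2)z + 2
L_1(z) = (z - 2) / [2] = (1/2)z - 1
f(z) = (-6)·L_0 + (-8)·L_1
  (-6)·L_0(z) = 3z - 12
  (-8)·L_1(z) = -4z + 8
Adding term by term: -z - 4

f(z) = -z - 4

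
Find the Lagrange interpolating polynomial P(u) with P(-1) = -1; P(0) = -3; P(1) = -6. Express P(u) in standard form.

Build the Lagrange basis polynomials:
L_0(u) = u(u - 1) / [2] = (1/2)u^2 - (1/2)u
L_1(u) = (u + 1)(u - 1) / [-1] = -u^2 + 1
L_2(u) = (u + 1)u / [2] = (1/2)u^2 + (1/2)u
P(u) = (-1)·L_0 + (-3)·L_1 + (-6)·L_2
  (-1)·L_0(u) = -(1/2)u^2 + (1/2)u
  (-3)·L_1(u) = 3u^2 - 3
  (-6)·L_2(u) = -3u^2 - 3u
Adding term by term: -(1/2)u^2 - (5/2)u - 3

P(u) = -(1/2)u^2 - (5/2)u - 3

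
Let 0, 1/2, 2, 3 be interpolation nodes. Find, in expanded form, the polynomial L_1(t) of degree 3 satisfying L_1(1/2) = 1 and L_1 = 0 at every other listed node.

L_1(t) = t(t - 2)(t - 3) / [(1/2)·(-3/2)·(-5/2)]
       = (t^3 - 5t^2 + 6t) / (15/8)

L_1(t) = (8/15)t^3 - (8/3)t^2 + (16/5)t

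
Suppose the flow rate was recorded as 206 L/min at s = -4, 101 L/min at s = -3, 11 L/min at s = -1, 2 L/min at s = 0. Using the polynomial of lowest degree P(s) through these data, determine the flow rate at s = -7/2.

Evaluate each Lagrange basis at s = -7/2:
L_0(-7/2) = (-1/2)·(-5/2)·(-7/2)/[(-1)·(-3)·(-4)] = 35/96
L_1(-7/2) = (1/2)·(-5/2)·(-7/2)/[(1)·(-2)·(-3)] = 35/48
L_2(-7/2) = (1/2)·(-1/2)·(-7/2)/[(3)·(2)·(-1)] = -7/48
L_3(-7/2) = (1/2)·(-1/2)·(-5/2)/[(4)·(3)·(1)] = 5/96
Sum: 206·(35/96) + 101·(35/48) + 11·(-7/48) + 2·(5/96) = 589/4

589/4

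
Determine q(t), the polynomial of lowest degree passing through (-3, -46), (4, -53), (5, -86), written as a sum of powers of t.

Build the Lagrange basis polynomials:
L_0(t) = (t - 4)(t - 5) / [56] = (1/56)t^2 - (9/56)t + 5/14
L_1(t) = (t + 3)(t - 5) / [-7] = -(1/7)t^2 + (2/7)t + 15/7
L_2(t) = (t + 3)(t - 4) / [8] = (1/8)t^2 - (1/8)t - 3/2
q(t) = (-46)·L_0 + (-53)·L_1 + (-86)·L_2
  (-46)·L_0(t) = -(23/28)t^2 + (207/28)t - 115/7
  (-53)·L_1(t) = (53/7)t^2 - (106/7)t - 795/7
  (-86)·L_2(t) = -(43/4)t^2 + (43/4)t + 129
Adding term by term: -4t^2 + 3t - 1

q(t) = -4t^2 + 3t - 1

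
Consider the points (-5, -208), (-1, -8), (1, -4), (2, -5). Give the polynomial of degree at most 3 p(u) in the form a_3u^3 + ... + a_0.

L_0(u) = (u + 1)(u - 1)(u - 2) / [-168] = -(1/168)u^3 + (1/84)u^2 + (1/168)u - 1/84
L_1(u) = (u + 5)(u - 1)(u - 2) / [24] = (1/24)u^3 + (1/12)u^2 - (13/24)u + 5/12
L_2(u) = (u + 5)(u + 1)(u - 2) / [-12] = -(1/12)u^3 - (1/3)u^2 + (7/12)u + 5/6
L_3(u) = (u + 5)(u + 1)(u - 1) / [21] = (1/21)u^3 + (5/21)u^2 - (1/21)u - 5/21
p(u) = (-208)·L_0 + (-8)·L_1 + (-4)·L_2 + (-5)·L_3
  (-208)·L_0(u) = (26/21)u^3 - (52/21)u^2 - (26/21)u + 52/21
  (-8)·L_1(u) = -(1/3)u^3 - (2/3)u^2 + (13/3)u - 10/3
  (-4)·L_2(u) = (1/3)u^3 + (4/3)u^2 - (7/3)u - 10/3
  (-5)·L_3(u) = -(5/21)u^3 - (25/21)u^2 + (5/21)u + 25/21
Adding term by term: u^3 - 3u^2 + u - 3

p(u) = u^3 - 3u^2 + u - 3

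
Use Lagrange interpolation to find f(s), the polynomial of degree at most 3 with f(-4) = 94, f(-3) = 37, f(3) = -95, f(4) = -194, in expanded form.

Build the Lagrange basis polynomials:
L_0(s) = (s + 3)(s - 3)(s - 4) / [-56] = -(1/56)s^3 + (1/14)s^2 + (9/56)s - 9/14
L_1(s) = (s + 4)(s - 3)(s - 4) / [42] = (1/42)s^3 - (1/14)s^2 - (8/21)s + 8/7
L_2(s) = (s + 4)(s + 3)(s - 4) / [-42] = -(1/42)s^3 - (1/14)s^2 + (8/21)s + 8/7
L_3(s) = (s + 4)(s + 3)(s - 3) / [56] = (1/56)s^3 + (1/14)s^2 - (9/56)s - 9/14
f(s) = 94·L_0 + 37·L_1 + (-95)·L_2 + (-194)·L_3
  94·L_0(s) = -(47/28)s^3 + (47/7)s^2 + (423/28)s - 423/7
  37·L_1(s) = (37/42)s^3 - (37/14)s^2 - (296/21)s + 296/7
  (-95)·L_2(s) = (95/42)s^3 + (95/14)s^2 - (760/21)s - 760/7
  (-194)·L_3(s) = -(97/28)s^3 - (97/7)s^2 + (873/28)s + 873/7
Adding term by term: -2s^3 - 3s^2 - 4s - 2

f(s) = -2s^3 - 3s^2 - 4s - 2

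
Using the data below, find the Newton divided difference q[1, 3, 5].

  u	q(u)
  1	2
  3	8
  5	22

q[1,3] = (8 - 2) / (3 - 1) = 3
q[3,5] = (22 - 8) / (5 - 3) = 7
q[1,3,5] = (7 - 3) / (5 - 1) = 1

1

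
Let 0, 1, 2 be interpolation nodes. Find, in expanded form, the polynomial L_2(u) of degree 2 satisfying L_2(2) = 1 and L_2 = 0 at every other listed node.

L_2(u) = (1/2)u^2 - (1/2)u

L_2(u) = u(u - 1) / [(2)·(1)]
       = (u^2 - u) / (2)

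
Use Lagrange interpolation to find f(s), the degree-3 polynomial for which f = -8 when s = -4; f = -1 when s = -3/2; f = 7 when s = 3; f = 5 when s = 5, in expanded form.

f(s) = -(128/4095)s^3 - (102/455)s^2 + (9521/4095)s + 788/273

L_0(s) = (s + 3/2)(s - 3)(s - 5) / [-315/2] = -(2/315)s^3 + (13/315)s^2 - (2/105)s - 1/7
L_1(s) = (s + 4)(s - 3)(s - 5) / [585/8] = (8/585)s^3 - (32/585)s^2 - (136/585)s + 32/39
L_2(s) = (s + 4)(s + 3/2)(s - 5) / [-63] = -(1/63)s^3 - (1/126)s^2 + (43/126)s + 10/21
L_3(s) = (s + 4)(s + 3/2)(s - 3) / [117] = (1/117)s^3 + (5/234)s^2 - (7/78)s - 2/13
f(s) = (-8)·L_0 + (-1)·L_1 + 7·L_2 + 5·L_3
  (-8)·L_0(s) = (16/315)s^3 - (104/315)s^2 + (16/105)s + 8/7
  (-1)·L_1(s) = -(8/585)s^3 + (32/585)s^2 + (136/585)s - 32/39
  7·L_2(s) = -(1/9)s^3 - (1/18)s^2 + (43/18)s + 10/3
  5·L_3(s) = (5/117)s^3 + (25/234)s^2 - (35/78)s - 10/13
Adding term by term: -(128/4095)s^3 - (102/455)s^2 + (9521/4095)s + 788/273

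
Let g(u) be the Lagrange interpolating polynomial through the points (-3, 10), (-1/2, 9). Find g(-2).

L_0(-2) = (-3/2)/[(-5/2)] = 3/5
L_1(-2) = (1)/[(5/2)] = 2/5
Sum: 10·(3/5) + 9·(2/5) = 48/5

48/5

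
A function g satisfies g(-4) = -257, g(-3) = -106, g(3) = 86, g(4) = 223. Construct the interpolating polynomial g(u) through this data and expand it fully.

Build the Lagrange basis polynomials:
L_0(u) = (u + 3)(u - 3)(u - 4) / [-56] = -(1/56)u^3 + (1/14)u^2 + (9/56)u - 9/14
L_1(u) = (u + 4)(u - 3)(u - 4) / [42] = (1/42)u^3 - (1/14)u^2 - (8/21)u + 8/7
L_2(u) = (u + 4)(u + 3)(u - 4) / [-42] = -(1/42)u^3 - (1/14)u^2 + (8/21)u + 8/7
L_3(u) = (u + 4)(u + 3)(u - 3) / [56] = (1/56)u^3 + (1/14)u^2 - (9/56)u - 9/14
g(u) = (-257)·L_0 + (-106)·L_1 + 86·L_2 + 223·L_3
  (-257)·L_0(u) = (257/56)u^3 - (257/14)u^2 - (2313/56)u + 2313/14
  (-106)·L_1(u) = -(53/21)u^3 + (53/7)u^2 + (848/21)u - 848/7
  86·L_2(u) = -(43/21)u^3 - (43/7)u^2 + (688/21)u + 688/7
  223·L_3(u) = (223/56)u^3 + (223/14)u^2 - (2007/56)u - 2007/14
Adding term by term: 4u^3 - u^2 - 4u - 1

g(u) = 4u^3 - u^2 - 4u - 1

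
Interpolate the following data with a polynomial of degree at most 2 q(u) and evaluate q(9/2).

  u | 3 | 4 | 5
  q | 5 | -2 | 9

5/4

Evaluate each Lagrange basis at u = 9/2:
L_0(9/2) = (1/2)·(-1/2)/[(-1)·(-2)] = -1/8
L_1(9/2) = (3/2)·(-1/2)/[(1)·(-1)] = 3/4
L_2(9/2) = (3/2)·(1/2)/[(2)·(1)] = 3/8
Sum: 5·(-1/8) + (-2)·(3/4) + 9·(3/8) = 5/4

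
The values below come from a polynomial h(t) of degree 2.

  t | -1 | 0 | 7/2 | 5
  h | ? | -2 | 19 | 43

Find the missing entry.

The 3 known values determine h uniquely (degree ≤ 2).
Evaluate each Lagrange basis at t = -1:
L_0(-1) = (-9/2)·(-6)/[(-7/2)·(-5)] = 54/35
L_1(-1) = (-1)·(-6)/[(7/2)·(-3/2)] = -8/7
L_2(-1) = (-1)·(-9/2)/[(5)·(3/2)] = 3/5
Sum: (-2)·(54/35) + 19·(-8/7) + 43·(3/5) = 1

1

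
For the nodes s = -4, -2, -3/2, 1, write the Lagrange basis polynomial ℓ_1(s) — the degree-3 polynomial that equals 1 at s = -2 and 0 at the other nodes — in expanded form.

ℓ_1(s) = (s + 4)(s + 3/2)(s - 1) / [(2)·(-1/2)·(-3)]
       = (s^3 + (9/2)s^2 + (1/2)s - 6) / (3)

ℓ_1(s) = (1/3)s^3 + (3/2)s^2 + (1/6)s - 2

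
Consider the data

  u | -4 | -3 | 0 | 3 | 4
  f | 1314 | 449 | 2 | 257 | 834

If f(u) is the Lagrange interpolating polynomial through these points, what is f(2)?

54

L_0(2) = (5)·(2)·(-1)·(-2)/[(-1)·(-4)·(-7)·(-8)] = 5/56
L_1(2) = (6)·(2)·(-1)·(-2)/[(1)·(-3)·(-6)·(-7)] = -4/21
L_2(2) = (6)·(5)·(-1)·(-2)/[(4)·(3)·(-3)·(-4)] = 5/12
L_3(2) = (6)·(5)·(2)·(-2)/[(7)·(6)·(3)·(-1)] = 20/21
L_4(2) = (6)·(5)·(2)·(-1)/[(8)·(7)·(4)·(1)] = -15/56
Sum: 1314·(5/56) + 449·(-4/21) + 2·(5/12) + 257·(20/21) + 834·(-15/56) = 54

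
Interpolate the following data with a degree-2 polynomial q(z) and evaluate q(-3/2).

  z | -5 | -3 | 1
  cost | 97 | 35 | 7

19/2

Using Newton's divided-difference form:
q[-5,-3] = (35 - 97) / (-3 - (-5)) = -31
q[-3,1] = (7 - 35) / (1 - (-3)) = -7
q[-5,-3,1] = (-7 - (-31)) / (1 - (-5)) = 4
q(-3/2) = 97 + (-31)·(7/2) + 4·(7/2)·(3/2) = 19/2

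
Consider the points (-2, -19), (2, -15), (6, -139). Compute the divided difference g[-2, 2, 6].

g[-2,2] = (-15 - (-19)) / (2 - (-2)) = 1
g[2,6] = (-139 - (-15)) / (6 - 2) = -31
g[-2,2,6] = (-31 - 1) / (6 - (-2)) = -4

-4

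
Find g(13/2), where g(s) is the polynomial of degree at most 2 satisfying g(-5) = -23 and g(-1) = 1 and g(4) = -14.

Evaluate each Lagrange basis at s = 13/2:
L_0(13/2) = (15/2)·(5/2)/[(-4)·(-9)] = 25/48
L_1(13/2) = (23/2)·(5/2)/[(4)·(-5)] = -23/16
L_2(13/2) = (23/2)·(15/2)/[(9)·(5)] = 23/12
Sum: (-23)·(25/48) + 1·(-23/16) + (-14)·(23/12) = -161/4

-161/4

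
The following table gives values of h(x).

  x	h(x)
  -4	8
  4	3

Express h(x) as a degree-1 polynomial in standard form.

Build the Lagrange basis polynomials:
L_0(x) = (x - 4) / [-8] = -(1/8)x + 1/2
L_1(x) = (x + 4) / [8] = (1/8)x + 1/2
h(x) = 8·L_0 + 3·L_1
  8·L_0(x) = -x + 4
  3·L_1(x) = (3/8)x + 3/2
Adding term by term: -(5/8)x + 11/2

h(x) = -(5/8)x + 11/2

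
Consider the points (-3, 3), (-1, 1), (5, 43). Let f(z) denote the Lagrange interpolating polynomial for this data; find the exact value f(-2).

1

Evaluate each Lagrange basis at z = -2:
L_0(-2) = (-1)·(-7)/[(-2)·(-8)] = 7/16
L_1(-2) = (1)·(-7)/[(2)·(-6)] = 7/12
L_2(-2) = (1)·(-1)/[(8)·(6)] = -1/48
Sum: 3·(7/16) + 1·(7/12) + 43·(-1/48) = 1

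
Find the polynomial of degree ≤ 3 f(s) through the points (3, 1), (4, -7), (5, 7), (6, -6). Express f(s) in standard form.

Build the Lagrange basis polynomials:
L_0(s) = (s - 4)(s - 5)(s - 6) / [-6] = -(1/6)s^3 + (5/2)s^2 - (37/3)s + 20
L_1(s) = (s - 3)(s - 5)(s - 6) / [2] = (1/2)s^3 - 7s^2 + (63/2)s - 45
L_2(s) = (s - 3)(s - 4)(s - 6) / [-2] = -(1/2)s^3 + (13/2)s^2 - 27s + 36
L_3(s) = (s - 3)(s - 4)(s - 5) / [6] = (1/6)s^3 - 2s^2 + (47/6)s - 10
f(s) = 1·L_0 + (-7)·L_1 + 7·L_2 + (-6)·L_3
  1·L_0(s) = -(1/6)s^3 + (5/2)s^2 - (37/3)s + 20
  (-7)·L_1(s) = -(7/2)s^3 + 49s^2 - (441/2)s + 315
  7·L_2(s) = -(7/2)s^3 + (91/2)s^2 - 189s + 252
  (-6)·L_3(s) = -s^3 + 12s^2 - 47s + 60
Adding term by term: -(49/6)s^3 + 109s^2 - (2813/6)s + 647

f(s) = -(49/6)s^3 + 109s^2 - (2813/6)s + 647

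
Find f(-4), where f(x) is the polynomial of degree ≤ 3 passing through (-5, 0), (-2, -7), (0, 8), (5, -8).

-1586/175

Using Newton's divided-difference form:
f[-5,-2] = (-7 - 0) / (-2 - (-5)) = -7/3
f[-2,0] = (8 - (-7)) / (0 - (-2)) = 15/2
f[0,5] = (-8 - 8) / (5 - 0) = -16/5
f[-5,-2,0] = (15/2 - (-7/3)) / (0 - (-5)) = 59/30
f[-2,0,5] = (-16/5 - 15/2) / (5 - (-2)) = -107/70
f[-5,-2,0,5] = (-107/70 - 59/30) / (5 - (-5)) = -367/1050
f(-4) = 0 + (-7/3)·(1) + (59/30)·(1)·(-2) + (-367/1050)·(1)·(-2)·(-4) = -1586/175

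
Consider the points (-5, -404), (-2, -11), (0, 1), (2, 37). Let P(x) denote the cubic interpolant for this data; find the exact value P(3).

Evaluate each Lagrange basis at x = 3:
L_0(3) = (5)·(3)·(1)/[(-3)·(-5)·(-7)] = -1/7
L_1(3) = (8)·(3)·(1)/[(3)·(-2)·(-4)] = 1
L_2(3) = (8)·(5)·(1)/[(5)·(2)·(-2)] = -2
L_3(3) = (8)·(5)·(3)/[(7)·(4)·(2)] = 15/7
Sum: (-404)·(-1/7) + (-11)·(1) + 1·(-2) + 37·(15/7) = 124

124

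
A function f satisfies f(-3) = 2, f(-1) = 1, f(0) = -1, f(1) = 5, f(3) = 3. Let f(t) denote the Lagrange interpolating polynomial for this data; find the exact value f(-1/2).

-769/768

Evaluate each Lagrange basis at t = -1/2:
L_0(-1/2) = (1/2)·(-1/2)·(-3/2)·(-7/2)/[(-2)·(-3)·(-4)·(-6)] = -7/768
L_1(-1/2) = (5/2)·(-1/2)·(-3/2)·(-7/2)/[(2)·(-1)·(-2)·(-4)] = 105/256
L_2(-1/2) = (5/2)·(1/2)·(-3/2)·(-7/2)/[(3)·(1)·(-1)·(-3)] = 35/48
L_3(-1/2) = (5/2)·(1/2)·(-1/2)·(-7/2)/[(4)·(2)·(1)·(-2)] = -35/256
L_4(-1/2) = (5/2)·(1/2)·(-1/2)·(-3/2)/[(6)·(4)·(3)·(2)] = 5/768
Sum: 2·(-7/768) + 1·(105/256) + (-1)·(35/48) + 5·(-35/256) + 3·(5/768) = -769/768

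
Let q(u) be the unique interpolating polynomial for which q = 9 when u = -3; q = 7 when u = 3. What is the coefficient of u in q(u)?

Build the Lagrange basis polynomials:
L_0(u) = (u - 3) / [-6] = -(1/6)u + 1/2
L_1(u) = (u + 3) / [6] = (1/6)u + 1/2
q(u) = 9·L_0 + 7·L_1
Only the coefficient of u is needed; take it from each L_i and combine:
9·(-1/6) + 7·(1/6) = -1/3

-1/3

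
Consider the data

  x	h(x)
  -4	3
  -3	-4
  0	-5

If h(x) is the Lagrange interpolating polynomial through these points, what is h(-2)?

Evaluate each Lagrange basis at x = -2:
L_0(-2) = (1)·(-2)/[(-1)·(-4)] = -1/2
L_1(-2) = (2)·(-2)/[(1)·(-3)] = 4/3
L_2(-2) = (2)·(1)/[(4)·(3)] = 1/6
Sum: 3·(-1/2) + (-4)·(4/3) + (-5)·(1/6) = -23/3

-23/3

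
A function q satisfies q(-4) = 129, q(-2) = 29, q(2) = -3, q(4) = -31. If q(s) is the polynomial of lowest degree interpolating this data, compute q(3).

Evaluate each Lagrange basis at s = 3:
L_0(3) = (5)·(1)·(-1)/[(-2)·(-6)·(-8)] = 5/96
L_1(3) = (7)·(1)·(-1)/[(2)·(-4)·(-6)] = -7/48
L_2(3) = (7)·(5)·(-1)/[(6)·(4)·(-2)] = 35/48
L_3(3) = (7)·(5)·(1)/[(8)·(6)·(2)] = 35/96
Sum: 129·(5/96) + 29·(-7/48) + (-3)·(35/48) + (-31)·(35/96) = -11

-11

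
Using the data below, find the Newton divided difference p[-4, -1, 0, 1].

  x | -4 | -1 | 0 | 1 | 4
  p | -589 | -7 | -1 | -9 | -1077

8

p[-4,-1] = (-7 - (-589)) / (-1 - (-4)) = 194
p[-1,0] = (-1 - (-7)) / (0 - (-1)) = 6
p[0,1] = (-9 - (-1)) / (1 - 0) = -8
p[-4,-1,0] = (6 - 194) / (0 - (-4)) = -47
p[-1,0,1] = (-8 - 6) / (1 - (-1)) = -7
p[-4,-1,0,1] = (-7 - (-47)) / (1 - (-4)) = 8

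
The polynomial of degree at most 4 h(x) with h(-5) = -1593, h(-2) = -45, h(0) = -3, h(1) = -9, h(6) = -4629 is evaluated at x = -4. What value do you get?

-639

Using Newton's divided-difference form:
h[-5,-2] = (-45 - (-1593)) / (-2 - (-5)) = 516
h[-2,0] = (-3 - (-45)) / (0 - (-2)) = 21
h[0,1] = (-9 - (-3)) / (1 - 0) = -6
h[1,6] = (-4629 - (-9)) / (6 - 1) = -924
h[-5,-2,0] = (21 - 516) / (0 - (-5)) = -99
h[-2,0,1] = (-6 - 21) / (1 - (-2)) = -9
h[0,1,6] = (-924 - (-6)) / (6 - 0) = -153
h[-5,-2,0,1] = (-9 - (-99)) / (1 - (-5)) = 15
h[-2,0,1,6] = (-153 - (-9)) / (6 - (-2)) = -18
h[-5,-2,0,1,6] = (-18 - 15) / (6 - (-5)) = -3
h(-4) = -1593 + 516·(1) + (-99)·(1)·(-2) + 15·(1)·(-2)·(-4) + (-3)·(1)·(-2)·(-4)·(-5) = -639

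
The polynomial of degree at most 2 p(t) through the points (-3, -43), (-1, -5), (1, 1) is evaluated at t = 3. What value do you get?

-25

Evaluate each Lagrange basis at t = 3:
L_0(3) = (4)·(2)/[(-2)·(-4)] = 1
L_1(3) = (6)·(2)/[(2)·(-2)] = -3
L_2(3) = (6)·(4)/[(4)·(2)] = 3
Sum: (-43)·(1) + (-5)·(-3) + 1·(3) = -25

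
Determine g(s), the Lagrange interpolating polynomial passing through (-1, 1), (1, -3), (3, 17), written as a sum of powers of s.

g(s) = 3s^2 - 2s - 4

Build the Lagrange basis polynomials:
L_0(s) = (s - 1)(s - 3) / [8] = (1/8)s^2 - (1/2)s + 3/8
L_1(s) = (s + 1)(s - 3) / [-4] = -(1/4)s^2 + (1/2)s + 3/4
L_2(s) = (s + 1)(s - 1) / [8] = (1/8)s^2 - 1/8
g(s) = 1·L_0 + (-3)·L_1 + 17·L_2
  1·L_0(s) = (1/8)s^2 - (1/2)s + 3/8
  (-3)·L_1(s) = (3/4)s^2 - (3/2)s - 9/4
  17·L_2(s) = (17/8)s^2 - 17/8
Adding term by term: 3s^2 - 2s - 4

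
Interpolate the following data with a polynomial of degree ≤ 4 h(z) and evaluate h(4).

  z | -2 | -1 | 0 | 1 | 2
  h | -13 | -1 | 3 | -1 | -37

-421

Evaluate each Lagrange basis at z = 4:
L_0(4) = (5)·(4)·(3)·(2)/[(-1)·(-2)·(-3)·(-4)] = 5
L_1(4) = (6)·(4)·(3)·(2)/[(1)·(-1)·(-2)·(-3)] = -24
L_2(4) = (6)·(5)·(3)·(2)/[(2)·(1)·(-1)·(-2)] = 45
L_3(4) = (6)·(5)·(4)·(2)/[(3)·(2)·(1)·(-1)] = -40
L_4(4) = (6)·(5)·(4)·(3)/[(4)·(3)·(2)·(1)] = 15
Sum: (-13)·(5) + (-1)·(-24) + 3·(45) + (-1)·(-40) + (-37)·(15) = -421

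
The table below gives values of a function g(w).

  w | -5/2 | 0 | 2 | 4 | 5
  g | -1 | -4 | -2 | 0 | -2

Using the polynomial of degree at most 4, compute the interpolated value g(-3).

Evaluate each Lagrange basis at w = -3:
L_0(-3) = (-3)·(-5)·(-7)·(-8)/[(-5/2)·(-9/2)·(-13/2)·(-15/2)] = 896/585
L_1(-3) = (-1/2)·(-5)·(-7)·(-8)/[(5/2)·(-2)·(-4)·(-5)] = -7/5
L_2(-3) = (-1/2)·(-3)·(-7)·(-8)/[(9/2)·(2)·(-2)·(-3)] = 14/9
L_3(-3) = (-1/2)·(-3)·(-5)·(-8)/[(13/2)·(4)·(2)·(-1)] = -15/13
L_4(-3) = (-1/2)·(-3)·(-5)·(-7)/[(15/2)·(5)·(3)·(1)] = 7/15
Sum: (-1)·(896/585) + (-4)·(-7/5) + (-2)·(14/9) + 0 + (-2)·(7/15) = 14/585

14/585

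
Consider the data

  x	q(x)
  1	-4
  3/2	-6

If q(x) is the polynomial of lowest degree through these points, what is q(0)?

Evaluate each Lagrange basis at x = 0:
L_0(0) = (-3/2)/[(-1/2)] = 3
L_1(0) = (-1)/[(1/2)] = -2
Sum: (-4)·(3) + (-6)·(-2) = 0

0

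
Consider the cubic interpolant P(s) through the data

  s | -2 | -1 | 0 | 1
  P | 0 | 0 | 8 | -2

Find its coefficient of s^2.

-9

Build the Lagrange basis polynomials:
L_0(s) = (s + 1)s(s - 1) / [-6] = -(1/6)s^3 + (1/6)s
L_1(s) = (s + 2)s(s - 1) / [2] = (1/2)s^3 + (1/2)s^2 - s
L_2(s) = (s + 2)(s + 1)(s - 1) / [-2] = -(1/2)s^3 - s^2 + (1/2)s + 1
L_3(s) = (s + 2)(s + 1)s / [6] = (1/6)s^3 + (1/2)s^2 + (1/3)s
P(s) = 0·L_0 + 0·L_1 + 8·L_2 + (-2)·L_3
Only the coefficient of s^2 is needed; take it from each L_i and combine:
0·(0) + 0·(1/2) + 8·(-1) + (-2)·(1/2) = -9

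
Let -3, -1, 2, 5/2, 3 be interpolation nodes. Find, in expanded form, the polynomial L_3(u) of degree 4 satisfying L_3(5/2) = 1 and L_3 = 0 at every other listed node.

L_3(u) = -(16/77)u^4 + (16/77)u^3 + (16/7)u^2 - (144/77)u - 288/77

L_3(u) = (u + 3)(u + 1)(u - 2)(u - 3) / [(11/2)·(7/2)·(1/2)·(-1/2)]
       = (u^4 - u^3 - 11u^2 + 9u + 18) / (-77/16)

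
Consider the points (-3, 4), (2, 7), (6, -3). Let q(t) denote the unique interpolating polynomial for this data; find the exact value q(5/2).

2287/360

Evaluate each Lagrange basis at t = 5/2:
L_0(5/2) = (1/2)·(-7/2)/[(-5)·(-9)] = -7/180
L_1(5/2) = (11/2)·(-7/2)/[(5)·(-4)] = 77/80
L_2(5/2) = (11/2)·(1/2)/[(9)·(4)] = 11/144
Sum: 4·(-7/180) + 7·(77/80) + (-3)·(11/144) = 2287/360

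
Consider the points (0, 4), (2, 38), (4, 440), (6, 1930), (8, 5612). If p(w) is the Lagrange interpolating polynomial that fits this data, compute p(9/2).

10783/16

Evaluate each Lagrange basis at w = 9/2:
L_0(9/2) = (5/2)·(1/2)·(-3/2)·(-7/2)/[(-2)·(-4)·(-6)·(-8)] = 35/2048
L_1(9/2) = (9/2)·(1/2)·(-3/2)·(-7/2)/[(2)·(-2)·(-4)·(-6)] = -63/512
L_2(9/2) = (9/2)·(5/2)·(-3/2)·(-7/2)/[(4)·(2)·(-2)·(-4)] = 945/1024
L_3(9/2) = (9/2)·(5/2)·(1/2)·(-7/2)/[(6)·(4)·(2)·(-2)] = 105/512
L_4(9/2) = (9/2)·(5/2)·(1/2)·(-3/2)/[(8)·(6)·(4)·(2)] = -45/2048
Sum: 4·(35/2048) + 38·(-63/512) + 440·(945/1024) + 1930·(105/512) + 5612·(-45/2048) = 10783/16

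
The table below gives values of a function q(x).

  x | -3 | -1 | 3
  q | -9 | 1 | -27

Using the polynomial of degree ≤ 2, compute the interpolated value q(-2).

Using Newton's divided-difference form:
q[-3,-1] = (1 - (-9)) / (-1 - (-3)) = 5
q[-1,3] = (-27 - 1) / (3 - (-1)) = -7
q[-3,-1,3] = (-7 - 5) / (3 - (-3)) = -2
q(-2) = -9 + 5·(1) + (-2)·(1)·(-1) = -2

-2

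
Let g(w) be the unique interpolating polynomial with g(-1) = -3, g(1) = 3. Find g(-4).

-12

Evaluate each Lagrange basis at w = -4:
L_0(-4) = (-5)/[(-2)] = 5/2
L_1(-4) = (-3)/[(2)] = -3/2
Sum: (-3)·(5/2) + 3·(-3/2) = -12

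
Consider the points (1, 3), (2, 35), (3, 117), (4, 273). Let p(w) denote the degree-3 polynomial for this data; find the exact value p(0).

Evaluate each Lagrange basis at w = 0:
L_0(0) = (-2)·(-3)·(-4)/[(-1)·(-2)·(-3)] = 4
L_1(0) = (-1)·(-3)·(-4)/[(1)·(-1)·(-2)] = -6
L_2(0) = (-1)·(-2)·(-4)/[(2)·(1)·(-1)] = 4
L_3(0) = (-1)·(-2)·(-3)/[(3)·(2)·(1)] = -1
Sum: 3·(4) + 35·(-6) + 117·(4) + 273·(-1) = -3

-3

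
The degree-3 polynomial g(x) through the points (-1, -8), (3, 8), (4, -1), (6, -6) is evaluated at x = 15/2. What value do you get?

Evaluate each Lagrange basis at x = 15/2:
L_0(15/2) = (9/2)·(7/2)·(3/2)/[(-4)·(-5)·(-7)] = -27/160
L_1(15/2) = (17/2)·(7/2)·(3/2)/[(4)·(-1)·(-3)] = 119/32
L_2(15/2) = (17/2)·(9/2)·(3/2)/[(5)·(1)·(-2)] = -459/80
L_3(15/2) = (17/2)·(9/2)·(7/2)/[(7)·(3)·(2)] = 51/16
Sum: (-8)·(-27/160) + 8·(119/32) + (-1)·(-459/80) + (-6)·(51/16) = 1417/80

1417/80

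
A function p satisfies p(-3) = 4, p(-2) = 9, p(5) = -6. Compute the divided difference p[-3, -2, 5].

-25/28

p[-3,-2] = (9 - 4) / (-2 - (-3)) = 5
p[-2,5] = (-6 - 9) / (5 - (-2)) = -15/7
p[-3,-2,5] = (-15/7 - 5) / (5 - (-3)) = -25/28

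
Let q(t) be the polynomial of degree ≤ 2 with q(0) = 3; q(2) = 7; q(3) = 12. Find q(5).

28

Using Newton's divided-difference form:
q[0,2] = (7 - 3) / (2 - 0) = 2
q[2,3] = (12 - 7) / (3 - 2) = 5
q[0,2,3] = (5 - 2) / (3 - 0) = 1
q(5) = 3 + 2·(5) + 1·(5)·(3) = 28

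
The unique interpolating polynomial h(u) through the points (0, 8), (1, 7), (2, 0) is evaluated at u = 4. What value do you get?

-32

Evaluate each Lagrange basis at u = 4:
L_0(4) = (3)·(2)/[(-1)·(-2)] = 3
L_1(4) = (4)·(2)/[(1)·(-1)] = -8
L_2(4) = (4)·(3)/[(2)·(1)] = 6
Sum: 8·(3) + 7·(-8) + 0 = -32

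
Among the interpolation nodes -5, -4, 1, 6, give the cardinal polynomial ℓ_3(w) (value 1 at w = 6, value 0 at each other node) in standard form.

ℓ_3(w) = (1/550)w^3 + (4/275)w^2 + (1/50)w - 2/55

ℓ_3(w) = (w + 5)(w + 4)(w - 1) / [(11)·(10)·(5)]
       = (w^3 + 8w^2 + 11w - 20) / (550)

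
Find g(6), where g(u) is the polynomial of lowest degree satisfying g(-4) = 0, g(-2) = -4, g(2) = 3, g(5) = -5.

-2770/189

Using Newton's divided-difference form:
g[-4,-2] = (-4 - 0) / (-2 - (-4)) = -2
g[-2,2] = (3 - (-4)) / (2 - (-2)) = 7/4
g[2,5] = (-5 - 3) / (5 - 2) = -8/3
g[-4,-2,2] = (7/4 - (-2)) / (2 - (-4)) = 5/8
g[-2,2,5] = (-8/3 - 7/4) / (5 - (-2)) = -53/84
g[-4,-2,2,5] = (-53/84 - 5/8) / (5 - (-4)) = -211/1512
g(6) = 0 + (-2)·(10) + (5/8)·(10)·(8) + (-211/1512)·(10)·(8)·(4) = -2770/189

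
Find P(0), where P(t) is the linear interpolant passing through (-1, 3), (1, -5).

Evaluate each Lagrange basis at t = 0:
L_0(0) = (-1)/[(-2)] = 1/2
L_1(0) = (1)/[(2)] = 1/2
Sum: 3·(1/2) + (-5)·(1/2) = -1

-1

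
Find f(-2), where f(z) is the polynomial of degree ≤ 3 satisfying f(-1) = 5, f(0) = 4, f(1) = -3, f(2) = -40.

24

L_0(-2) = (-2)·(-3)·(-4)/[(-1)·(-2)·(-3)] = 4
L_1(-2) = (-1)·(-3)·(-4)/[(1)·(-1)·(-2)] = -6
L_2(-2) = (-1)·(-2)·(-4)/[(2)·(1)·(-1)] = 4
L_3(-2) = (-1)·(-2)·(-3)/[(3)·(2)·(1)] = -1
Sum: 5·(4) + 4·(-6) + (-3)·(4) + (-40)·(-1) = 24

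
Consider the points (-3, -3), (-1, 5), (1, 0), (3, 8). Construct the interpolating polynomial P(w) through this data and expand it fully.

Build the Lagrange basis polynomials:
L_0(w) = (w + 1)(w - 1)(w - 3) / [-48] = -(1/48)w^3 + (1/16)w^2 + (1/48)w - 1/16
L_1(w) = (w + 3)(w - 1)(w - 3) / [16] = (1/16)w^3 - (1/16)w^2 - (9/16)w + 9/16
L_2(w) = (w + 3)(w + 1)(w - 3) / [-16] = -(1/16)w^3 - (1/16)w^2 + (9/16)w + 9/16
L_3(w) = (w + 3)(w + 1)(w - 1) / [48] = (1/48)w^3 + (1/16)w^2 - (1/48)w - 1/16
P(w) = (-3)·L_0 + 5·L_1 + 0·L_2 + 8·L_3
  (-3)·L_0(w) = (1/16)w^3 - (3/16)w^2 - (1/16)w + 3/16
  5·L_1(w) = (5/16)w^3 - (5/16)w^2 - (45/16)w + 45/16
  0·L_2(w) = 0
  8·L_3(w) = (1/6)w^3 + (1/2)w^2 - (1/6)w - 1/2
Adding term by term: (13/24)w^3 - (73/24)w + 5/2

P(w) = (13/24)w^3 - (73/24)w + 5/2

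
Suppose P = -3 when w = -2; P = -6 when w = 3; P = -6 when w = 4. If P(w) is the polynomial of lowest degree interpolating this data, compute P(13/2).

L_0(13/2) = (7/2)·(5/2)/[(-5)·(-6)] = 7/24
L_1(13/2) = (17/2)·(5/2)/[(5)·(-1)] = -17/4
L_2(13/2) = (17/2)·(7/2)/[(6)·(1)] = 119/24
Sum: (-3)·(7/24) + (-6)·(-17/4) + (-6)·(119/24) = -41/8

-41/8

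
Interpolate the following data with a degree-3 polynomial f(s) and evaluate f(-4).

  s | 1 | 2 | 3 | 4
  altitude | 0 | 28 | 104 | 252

L_0(-4) = (-6)·(-7)·(-8)/[(-1)·(-2)·(-3)] = 56
L_1(-4) = (-5)·(-7)·(-8)/[(1)·(-1)·(-2)] = -140
L_2(-4) = (-5)·(-6)·(-8)/[(2)·(1)·(-1)] = 120
L_3(-4) = (-5)·(-6)·(-7)/[(3)·(2)·(1)] = -35
Sum: 0 + 28·(-140) + 104·(120) + 252·(-35) = -260

-260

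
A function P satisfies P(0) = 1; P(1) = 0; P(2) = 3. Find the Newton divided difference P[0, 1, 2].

P[0,1] = (0 - 1) / (1 - 0) = -1
P[1,2] = (3 - 0) / (2 - 1) = 3
P[0,1,2] = (3 - (-1)) / (2 - 0) = 2

2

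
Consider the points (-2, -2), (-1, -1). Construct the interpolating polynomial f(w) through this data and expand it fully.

f(w) = w

L_0(w) = (w + 1) / [-1] = -w - 1
L_1(w) = (w + 2) / [1] = w + 2
f(w) = (-2)·L_0 + (-1)·L_1
  (-2)·L_0(w) = 2w + 2
  (-1)·L_1(w) = -w - 2
Adding term by term: w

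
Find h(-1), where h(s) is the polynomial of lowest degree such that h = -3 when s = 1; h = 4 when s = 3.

L_0(-1) = (-4)/[(-2)] = 2
L_1(-1) = (-2)/[(2)] = -1
Sum: (-3)·(2) + 4·(-1) = -10

-10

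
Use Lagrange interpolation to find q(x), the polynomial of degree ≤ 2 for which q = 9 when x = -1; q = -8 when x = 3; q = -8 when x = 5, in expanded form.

q(x) = (17/24)x^2 - (17/3)x + 21/8

Build the Lagrange basis polynomials:
L_0(x) = (x - 3)(x - 5) / [24] = (1/24)x^2 - (1/3)x + 5/8
L_1(x) = (x + 1)(x - 5) / [-8] = -(1/8)x^2 + (1/2)x + 5/8
L_2(x) = (x + 1)(x - 3) / [12] = (1/12)x^2 - (1/6)x - 1/4
q(x) = 9·L_0 + (-8)·L_1 + (-8)·L_2
  9·L_0(x) = (3/8)x^2 - 3x + 45/8
  (-8)·L_1(x) = x^2 - 4x - 5
  (-8)·L_2(x) = -(2/3)x^2 + (4/3)x + 2
Adding term by term: (17/24)x^2 - (17/3)x + 21/8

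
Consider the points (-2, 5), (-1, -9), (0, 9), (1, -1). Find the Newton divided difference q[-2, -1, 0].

q[-2,-1] = (-9 - 5) / (-1 - (-2)) = -14
q[-1,0] = (9 - (-9)) / (0 - (-1)) = 18
q[-2,-1,0] = (18 - (-14)) / (0 - (-2)) = 16

16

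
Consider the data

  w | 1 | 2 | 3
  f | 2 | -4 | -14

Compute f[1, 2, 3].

-2

f[1,2] = (-4 - 2) / (2 - 1) = -6
f[2,3] = (-14 - (-4)) / (3 - 2) = -10
f[1,2,3] = (-10 - (-6)) / (3 - 1) = -2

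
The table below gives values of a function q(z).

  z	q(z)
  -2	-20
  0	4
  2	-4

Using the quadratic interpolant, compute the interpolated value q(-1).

-4

L_0(-1) = (-1)·(-3)/[(-2)·(-4)] = 3/8
L_1(-1) = (1)·(-3)/[(2)·(-2)] = 3/4
L_2(-1) = (1)·(-1)/[(4)·(2)] = -1/8
Sum: (-20)·(3/8) + 4·(3/4) + (-4)·(-1/8) = -4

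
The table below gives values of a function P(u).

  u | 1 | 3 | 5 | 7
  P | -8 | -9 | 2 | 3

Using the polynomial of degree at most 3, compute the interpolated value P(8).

Using Newton's divided-difference form:
P[1,3] = (-9 - (-8)) / (3 - 1) = -1/2
P[3,5] = (2 - (-9)) / (5 - 3) = 11/2
P[5,7] = (3 - 2) / (7 - 5) = 1/2
P[1,3,5] = (11/2 - (-1/2)) / (5 - 1) = 3/2
P[3,5,7] = (1/2 - 11/2) / (7 - 3) = -5/4
P[1,3,5,7] = (-5/4 - 3/2) / (7 - 1) = -11/24
P(8) = -8 + (-1/2)·(7) + (3/2)·(7)·(5) + (-11/24)·(7)·(5)·(3) = -57/8

-57/8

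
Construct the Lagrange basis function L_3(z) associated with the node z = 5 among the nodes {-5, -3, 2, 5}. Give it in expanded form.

L_3(z) = (z + 5)(z + 3)(z - 2) / [(10)·(8)·(3)]
       = (z^3 + 6z^2 - z - 30) / (240)

L_3(z) = (1/240)z^3 + (1/40)z^2 - (1/240)z - 1/8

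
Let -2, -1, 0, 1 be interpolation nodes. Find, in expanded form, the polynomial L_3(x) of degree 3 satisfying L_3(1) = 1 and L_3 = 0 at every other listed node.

L_3(x) = (x + 2)(x + 1)x / [(3)·(2)·(1)]
       = (x^3 + 3x^2 + 2x) / (6)

L_3(x) = (1/6)x^3 + (1/2)x^2 + (1/3)x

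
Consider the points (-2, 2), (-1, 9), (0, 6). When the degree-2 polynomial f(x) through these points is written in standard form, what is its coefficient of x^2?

L_0(x) = (x + 1)x / [2] = (1/2)x^2 + (1/2)x
L_1(x) = (x + 2)x / [-1] = -x^2 - 2x
L_2(x) = (x + 2)(x + 1) / [2] = (1/2)x^2 + (3/2)x + 1
f(x) = 2·L_0 + 9·L_1 + 6·L_2
Only the coefficient of x^2 is needed; take it from each L_i and combine:
2·(1/2) + 9·(-1) + 6·(1/2) = -5

-5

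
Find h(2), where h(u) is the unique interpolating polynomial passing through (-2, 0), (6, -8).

-4

Evaluate each Lagrange basis at u = 2:
L_0(2) = (-4)/[(-8)] = 1/2
L_1(2) = (4)/[(8)] = 1/2
Sum: 0 + (-8)·(1/2) = -4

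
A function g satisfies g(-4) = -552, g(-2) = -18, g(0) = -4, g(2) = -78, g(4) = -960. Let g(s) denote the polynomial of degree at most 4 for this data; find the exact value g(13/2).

Using Newton's divided-difference form:
g[-4,-2] = (-18 - (-552)) / (-2 - (-4)) = 267
g[-2,0] = (-4 - (-18)) / (0 - (-2)) = 7
g[0,2] = (-78 - (-4)) / (2 - 0) = -37
g[2,4] = (-960 - (-78)) / (4 - 2) = -441
g[-4,-2,0] = (7 - 267) / (0 - (-4)) = -65
g[-2,0,2] = (-37 - 7) / (2 - (-2)) = -11
g[0,2,4] = (-441 - (-37)) / (4 - 0) = -101
g[-4,-2,0,2] = (-11 - (-65)) / (2 - (-4)) = 9
g[-2,0,2,4] = (-101 - (-11)) / (4 - (-2)) = -15
g[-4,-2,0,2,4] = (-15 - 9) / (4 - (-4)) = -3
g(13/2) = -552 + 267·(21/2) + (-65)·(21/2)·(17/2) + 9·(21/2)·(17/2)·(13/2) + (-3)·(21/2)·(17/2)·(13/2)·(9/2) = -98565/16

-98565/16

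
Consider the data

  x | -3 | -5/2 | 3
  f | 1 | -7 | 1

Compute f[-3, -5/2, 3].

32/11

f[-3,-5/2] = (-7 - 1) / (-5/2 - (-3)) = -16
f[-5/2,3] = (1 - (-7)) / (3 - (-5/2)) = 16/11
f[-3,-5/2,3] = (16/11 - (-16)) / (3 - (-3)) = 32/11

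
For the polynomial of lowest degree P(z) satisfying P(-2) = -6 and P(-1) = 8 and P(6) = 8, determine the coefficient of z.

Build the Lagrange basis polynomials:
L_0(z) = (z + 1)(z - 6) / [8] = (1/8)z^2 - (5/8)z - 3/4
L_1(z) = (z + 2)(z - 6) / [-7] = -(1/7)z^2 + (4/7)z + 12/7
L_2(z) = (z + 2)(z + 1) / [56] = (1/56)z^2 + (3/56)z + 1/28
P(z) = (-6)·L_0 + 8·L_1 + 8·L_2
Only the coefficient of z is needed; take it from each L_i and combine:
(-6)·(-5/8) + 8·(4/7) + 8·(3/56) = 35/4

35/4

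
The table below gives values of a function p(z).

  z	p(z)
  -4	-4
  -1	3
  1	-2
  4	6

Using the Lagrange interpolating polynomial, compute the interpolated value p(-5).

Evaluate each Lagrange basis at z = -5:
L_0(-5) = (-4)·(-6)·(-9)/[(-3)·(-5)·(-8)] = 9/5
L_1(-5) = (-1)·(-6)·(-9)/[(3)·(-2)·(-5)] = -9/5
L_2(-5) = (-1)·(-4)·(-9)/[(5)·(2)·(-3)] = 6/5
L_3(-5) = (-1)·(-4)·(-6)/[(8)·(5)·(3)] = -1/5
Sum: (-4)·(9/5) + 3·(-9/5) + (-2)·(6/5) + 6·(-1/5) = -81/5

-81/5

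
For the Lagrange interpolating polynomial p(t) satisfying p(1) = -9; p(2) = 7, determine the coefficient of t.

The leading coefficient equals the top divided difference p[1,2].
p[1,2] = (7 - (-9)) / (2 - 1) = 16

16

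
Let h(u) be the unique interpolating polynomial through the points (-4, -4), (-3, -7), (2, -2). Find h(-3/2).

L_0(-3/2) = (3/2)·(-7/2)/[(-1)·(-6)] = -7/8
L_1(-3/2) = (5/2)·(-7/2)/[(1)·(-5)] = 7/4
L_2(-3/2) = (5/2)·(3/2)/[(6)·(5)] = 1/8
Sum: (-4)·(-7/8) + (-7)·(7/4) + (-2)·(1/8) = -9

-9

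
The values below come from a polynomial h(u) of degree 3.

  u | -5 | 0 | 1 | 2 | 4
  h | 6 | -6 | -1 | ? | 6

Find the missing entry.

158/45

The 4 known values determine h uniquely (degree ≤ 3).
Evaluate each Lagrange basis at u = 2:
L_0(2) = (2)·(1)·(-2)/[(-5)·(-6)·(-9)] = 2/135
L_1(2) = (7)·(1)·(-2)/[(5)·(-1)·(-4)] = -7/10
L_2(2) = (7)·(2)·(-2)/[(6)·(1)·(-3)] = 14/9
L_3(2) = (7)·(2)·(1)/[(9)·(4)·(3)] = 7/54
Sum: 6·(2/135) + (-6)·(-7/10) + (-1)·(14/9) + 6·(7/54) = 158/45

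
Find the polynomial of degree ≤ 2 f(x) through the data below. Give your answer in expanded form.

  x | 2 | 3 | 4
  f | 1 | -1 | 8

f(x) = (11/2)x^2 - (59/2)x + 38

Newton's divided differences:
f[2,3] = (-1 - 1) / (3 - 2) = -2
f[3,4] = (8 - (-1)) / (4 - 3) = 9
f[2,3,4] = (9 - (-2)) / (4 - 2) = 11/2
f(x) = 1 + (-2)·(x - 2) + (11/2)·(x - 2)(x - 3)
Expanding: f(x) = (11/2)x^2 - (59/2)x + 38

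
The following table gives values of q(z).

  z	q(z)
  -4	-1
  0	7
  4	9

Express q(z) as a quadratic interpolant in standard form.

q(z) = -(3/16)z^2 + (5/4)z + 7

Newton's divided differences:
q[-4,0] = (7 - (-1)) / (0 - (-4)) = 2
q[0,4] = (9 - 7) / (4 - 0) = 1/2
q[-4,0,4] = (1/2 - 2) / (4 - (-4)) = -3/16
q(z) = -1 + 2·(z + 4) + (-3/16)·(z + 4)z
Expanding: q(z) = -(3/16)z^2 + (5/4)z + 7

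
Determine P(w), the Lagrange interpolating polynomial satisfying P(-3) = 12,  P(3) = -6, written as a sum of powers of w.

L_0(w) = (w - 3) / [-6] = -(1/6)w + 1/2
L_1(w) = (w + 3) / [6] = (1/6)w + 1/2
P(w) = 12·L_0 + (-6)·L_1
  12·L_0(w) = -2w + 6
  (-6)·L_1(w) = -w - 3
Adding term by term: -3w + 3

P(w) = -3w + 3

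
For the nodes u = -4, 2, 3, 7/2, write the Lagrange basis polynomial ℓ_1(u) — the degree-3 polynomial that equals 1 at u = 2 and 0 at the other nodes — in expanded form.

ℓ_1(u) = (u + 4)(u - 3)(u - 7/2) / [(6)·(-1)·(-3/2)]
       = (u^3 - (5/2)u^2 - (31/2)u + 42) / (9)

ℓ_1(u) = (1/9)u^3 - (5/18)u^2 - (31/18)u + 14/3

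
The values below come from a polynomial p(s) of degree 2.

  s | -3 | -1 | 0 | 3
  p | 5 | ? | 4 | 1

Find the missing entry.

41/9

The 3 known values determine p uniquely (degree ≤ 2).
L_0(-1) = (-1)·(-4)/[(-3)·(-6)] = 2/9
L_1(-1) = (2)·(-4)/[(3)·(-3)] = 8/9
L_2(-1) = (2)·(-1)/[(6)·(3)] = -1/9
Sum: 5·(2/9) + 4·(8/9) + 1·(-1/9) = 41/9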